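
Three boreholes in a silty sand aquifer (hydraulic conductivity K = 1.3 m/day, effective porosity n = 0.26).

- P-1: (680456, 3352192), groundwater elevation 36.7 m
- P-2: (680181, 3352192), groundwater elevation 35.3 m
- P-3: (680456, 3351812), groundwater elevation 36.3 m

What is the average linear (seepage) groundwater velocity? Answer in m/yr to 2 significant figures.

9.5 m/yr

∂h/∂x = (35.3 − 36.7) / (680181 − 680456) = +0.005091
∂h/∂y = (36.3 − 36.7) / (3351812 − 3352192) = +0.001053
|∇h| = √(0.005091² + 0.001053²) = 0.005199
Seepage velocity v = K·i/n = 1.3 × 0.005199 / 0.26 = 0.02599 m/day = 9.493 m/yr.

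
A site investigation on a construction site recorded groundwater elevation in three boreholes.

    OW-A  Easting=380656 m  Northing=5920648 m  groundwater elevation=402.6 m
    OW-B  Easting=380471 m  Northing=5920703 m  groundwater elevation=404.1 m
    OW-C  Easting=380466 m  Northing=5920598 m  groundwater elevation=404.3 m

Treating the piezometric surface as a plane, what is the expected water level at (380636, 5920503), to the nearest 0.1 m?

With h = a·x + b·y + c and OW-A as origin, the differences give:
  (-185)·a + 55·b = +1.5
  (-190)·a + (-50)·b = +1.7
Eliminate b (×(-50) and ×55, subtract): 19700·a = -168.50 → a = ∂h/∂x = -0.008553
Back-substitute: b = ∂h/∂y = -0.001497.
h(380636, 5920503) = 402.6 + (-0.008553)·(-20) + (-0.001497)·(-145) = 402.6 +0.171 +0.217 = 402.988 m.

403.0 m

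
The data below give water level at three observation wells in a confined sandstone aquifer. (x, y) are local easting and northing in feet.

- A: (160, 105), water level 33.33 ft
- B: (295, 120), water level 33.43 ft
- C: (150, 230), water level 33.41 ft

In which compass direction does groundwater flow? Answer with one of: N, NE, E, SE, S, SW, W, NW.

SW

With h = a·x + b·y + c and A as origin, the differences give:
  135·a + 15·b = +0.10
  (-10)·a + 125·b = +0.08
Eliminate b (×125 and ×15, subtract): 17025·a = 11.300 → a = ∂h/∂x = +0.0006637
Back-substitute: b = ∂h/∂y = +0.0006931.
Flow = −∇h = (-0.0006637 east, -0.0006931 north), which points southwest.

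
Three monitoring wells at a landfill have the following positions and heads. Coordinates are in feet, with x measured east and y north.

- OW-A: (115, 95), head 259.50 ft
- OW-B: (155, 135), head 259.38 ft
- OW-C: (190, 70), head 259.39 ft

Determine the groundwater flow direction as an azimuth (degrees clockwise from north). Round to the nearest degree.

058°

With h = a·x + b·y + c and OW-A as origin, the differences give:
  40·a + 40·b = -0.12
  75·a + (-25)·b = -0.11
Eliminate b (×(-25) and ×40, subtract): -4000·a = 7.400 → a = ∂h/∂x = -0.001850
Back-substitute: b = ∂h/∂y = -0.001150.
Flow direction (−∇h) has components (+0.001850 E, +0.001150 N).
Azimuth = atan2(E, N) = atan2(+0.001850, +0.001150) = 58.1° ≈ 058°.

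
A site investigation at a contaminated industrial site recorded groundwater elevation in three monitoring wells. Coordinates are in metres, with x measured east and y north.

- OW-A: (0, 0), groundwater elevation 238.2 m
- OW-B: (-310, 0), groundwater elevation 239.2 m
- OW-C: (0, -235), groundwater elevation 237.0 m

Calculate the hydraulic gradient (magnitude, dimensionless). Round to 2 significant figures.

∂h/∂x = (239.2 − 238.2) / (-310 − 0) = -0.003226
∂h/∂y = (237.0 − 238.2) / (-235 − 0) = +0.005106
|∇h| = √(-0.003226² + 0.005106²) = 0.00604

0.0060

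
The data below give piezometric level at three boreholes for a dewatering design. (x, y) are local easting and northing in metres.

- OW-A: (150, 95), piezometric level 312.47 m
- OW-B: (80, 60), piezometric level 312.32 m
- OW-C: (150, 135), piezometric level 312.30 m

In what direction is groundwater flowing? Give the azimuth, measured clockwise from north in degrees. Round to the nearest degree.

With h = a·x + b·y + c and OW-A as origin, the differences give:
  (-70)·a + (-35)·b = -0.15
  0·a + 40·b = -0.17
Eliminate b (×40 and ×(-35), subtract): -2800·a = -11.950 → a = ∂h/∂x = +0.004268
Back-substitute: b = ∂h/∂y = -0.004250.
Flow direction (−∇h) has components (-0.004268 E, +0.004250 N).
Azimuth = atan2(E, N) = atan2(-0.004268, +0.004250) = 314.9° ≈ 315°.

315°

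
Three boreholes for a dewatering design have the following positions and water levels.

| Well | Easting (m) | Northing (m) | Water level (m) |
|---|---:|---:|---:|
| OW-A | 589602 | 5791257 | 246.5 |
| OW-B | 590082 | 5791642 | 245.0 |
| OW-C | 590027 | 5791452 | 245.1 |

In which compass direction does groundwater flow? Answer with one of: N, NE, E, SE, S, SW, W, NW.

With h = a·x + b·y + c and OW-A as origin, the differences give:
  480·a + 385·b = -1.5
  425·a + 195·b = -1.4
Eliminate b (×195 and ×385, subtract): -70025·a = 246.50 → a = ∂h/∂x = -0.003520
Back-substitute: b = ∂h/∂y = +0.0004927.
Flow = −∇h = (+0.003520 east, -0.0004927 north), which points east.

E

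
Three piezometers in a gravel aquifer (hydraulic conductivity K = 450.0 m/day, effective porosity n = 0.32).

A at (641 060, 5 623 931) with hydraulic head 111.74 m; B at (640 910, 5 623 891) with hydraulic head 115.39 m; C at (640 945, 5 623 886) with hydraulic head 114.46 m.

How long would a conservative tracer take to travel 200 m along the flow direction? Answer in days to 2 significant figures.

With h = a·x + b·y + c and A as origin, the differences give:
  (-150)·a + (-40)·b = +3.65
  (-115)·a + (-45)·b = +2.72
Eliminate b (×(-45) and ×(-40), subtract): 2150·a = -55.450 → a = ∂h/∂x = -0.02579
Back-substitute: b = ∂h/∂y = +0.005465.
|∇h| = √(-0.02579² + 0.005465²) = 0.02636
Seepage velocity v = K·i/n = 450.0 × 0.02636 / 0.32 = 37.07 m/day.
t = 200 / 37.07 = 5.395 days.

5.4 days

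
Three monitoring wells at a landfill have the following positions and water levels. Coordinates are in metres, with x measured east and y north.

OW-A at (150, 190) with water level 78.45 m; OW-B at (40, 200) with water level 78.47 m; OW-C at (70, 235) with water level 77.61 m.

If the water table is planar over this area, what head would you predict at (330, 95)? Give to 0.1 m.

Differences from OW-A: to OW-B (Δx, Δy, Δh) = (-110, 10, +0.02); to OW-C = (-80, 45, -0.84).
Solve a·Δx + b·Δy = Δh: det = (-110)·45 − (-80)·10 = -4150.
∂h/∂x = [(+0.02)·45 − (-0.84)·10] / -4150 = -0.002241
∂h/∂y = [(-110)·(-0.84) − (-80)·(+0.02)] / -4150 = -0.02265
h(330, 95) = 78.45 + (-0.002241)·(180) + (-0.02265)·(-95) = 78.45 -0.403 +2.152 = 80.198 m.

80.2 m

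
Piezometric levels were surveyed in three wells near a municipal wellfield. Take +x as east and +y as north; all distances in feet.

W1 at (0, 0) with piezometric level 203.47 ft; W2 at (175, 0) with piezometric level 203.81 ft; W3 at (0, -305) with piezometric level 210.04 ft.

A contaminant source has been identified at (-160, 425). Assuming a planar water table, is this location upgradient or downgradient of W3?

∂h/∂x = (203.81 − 203.47) / (175 − 0) = +0.001943
∂h/∂y = (210.04 − 203.47) / (-305 − 0) = -0.02154
Head at (-160, 425) = 203.47 + (+0.001943)·(-160) + (-0.02154)·(425) = 194.00 ft.
That is lower than the 210.04 ft at W3, so the point is downgradient.

downgradient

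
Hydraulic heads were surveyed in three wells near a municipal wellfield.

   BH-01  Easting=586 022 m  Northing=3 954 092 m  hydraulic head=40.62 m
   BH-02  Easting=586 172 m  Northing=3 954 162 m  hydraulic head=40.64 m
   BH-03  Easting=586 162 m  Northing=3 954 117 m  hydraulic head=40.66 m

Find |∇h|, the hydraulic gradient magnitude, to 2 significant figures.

With h = a·x + b·y + c and BH-01 as origin, the differences give:
  150·a + 70·b = +0.02
  140·a + 25·b = +0.04
Eliminate b (×25 and ×70, subtract): -6050·a = -2.300 → a = ∂h/∂x = +0.0003802
Back-substitute: b = ∂h/∂y = -0.0005289.
|∇h| = √(0.0003802² + -0.0005289²) = 0.0006514

0.00065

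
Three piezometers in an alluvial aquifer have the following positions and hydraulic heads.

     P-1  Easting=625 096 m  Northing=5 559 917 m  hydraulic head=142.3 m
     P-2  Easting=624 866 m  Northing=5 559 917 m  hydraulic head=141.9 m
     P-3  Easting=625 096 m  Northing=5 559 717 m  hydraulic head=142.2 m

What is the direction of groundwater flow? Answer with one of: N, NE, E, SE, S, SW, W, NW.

W

∂h/∂x = (141.9 − 142.3) / (624866 − 625096) = +0.001739
∂h/∂y = (142.2 − 142.3) / (5559717 − 5559917) = +0.0005000
Flow = −∇h = (-0.001739 east, -0.0005000 north), which points west.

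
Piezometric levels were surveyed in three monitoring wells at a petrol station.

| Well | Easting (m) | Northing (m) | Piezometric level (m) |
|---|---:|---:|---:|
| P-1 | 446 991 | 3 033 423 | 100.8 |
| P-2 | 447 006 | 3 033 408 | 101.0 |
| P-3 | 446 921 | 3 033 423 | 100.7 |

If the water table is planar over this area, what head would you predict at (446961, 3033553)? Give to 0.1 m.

Taking P-1 as reference: P-2−P-1 = (15, -15, +0.2); P-3−P-1 = (-70, 0, -0.1).
Solve a·Δx + b·Δy = Δh: det = 15·0 − (-70)·(-15) = -1050.
∂h/∂x = [(+0.2)·0 − (-0.1)·(-15)] / -1050 = +0.001429
∂h/∂y = [15·(-0.1) − (-70)·(+0.2)] / -1050 = -0.01190
h(446961, 3033553) = 100.8 + (+0.001429)·(-30) + (-0.01190)·(130) = 100.8 -0.043 -1.548 = 99.210 m.

99.2 m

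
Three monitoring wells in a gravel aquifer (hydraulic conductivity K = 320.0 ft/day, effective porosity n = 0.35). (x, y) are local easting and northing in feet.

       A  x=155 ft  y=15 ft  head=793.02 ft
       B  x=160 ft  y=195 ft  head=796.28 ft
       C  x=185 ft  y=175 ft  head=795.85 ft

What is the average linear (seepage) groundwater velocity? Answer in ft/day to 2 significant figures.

Three-point gradient (reference A): Δ to B = (5, 180, +3.26), Δ to C = (30, 160, +2.83).
∂h/∂x = -0.002652, ∂h/∂y = +0.01818 (det = -4600).
|∇h| = √(-0.002652² + 0.01818²) = 0.01837
Seepage velocity v = K·i/n = 320.0 × 0.01837 / 0.35 = 16.8 ft/day.

17 ft/day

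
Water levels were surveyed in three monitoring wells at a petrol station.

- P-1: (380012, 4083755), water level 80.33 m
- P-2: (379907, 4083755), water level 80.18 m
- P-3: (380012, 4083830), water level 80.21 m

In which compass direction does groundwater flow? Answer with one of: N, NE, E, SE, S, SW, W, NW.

NW

∂h/∂x = (80.18 − 80.33) / (379907 − 380012) = +0.001429
∂h/∂y = (80.21 − 80.33) / (4083830 − 4083755) = -0.001600
Flow = −∇h = (-0.001429 east, +0.001600 north), which points northwest.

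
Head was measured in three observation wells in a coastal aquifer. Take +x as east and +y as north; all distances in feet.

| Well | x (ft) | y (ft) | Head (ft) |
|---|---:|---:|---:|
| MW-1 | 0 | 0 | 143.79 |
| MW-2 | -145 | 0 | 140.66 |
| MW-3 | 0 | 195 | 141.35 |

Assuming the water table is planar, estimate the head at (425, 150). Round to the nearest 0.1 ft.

∂h/∂x = (140.66 − 143.79) / (-145 − 0) = +0.02159
∂h/∂y = (141.35 − 143.79) / (195 − 0) = -0.01251
h(425, 150) = 143.79 + (+0.02159)·(425) + (-0.01251)·(150) = 143.79 +9.174 -1.877 = 151.087 ft.

151.1 ft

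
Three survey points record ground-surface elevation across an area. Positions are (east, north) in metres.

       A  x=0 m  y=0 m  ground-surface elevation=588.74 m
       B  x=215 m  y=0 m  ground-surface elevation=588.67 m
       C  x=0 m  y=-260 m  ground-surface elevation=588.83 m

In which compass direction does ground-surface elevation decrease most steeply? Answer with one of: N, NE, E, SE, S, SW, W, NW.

∂z/∂x = (588.67 − 588.74) / (215 − 0) = -0.0003256
∂z/∂y = (588.83 − 588.74) / (-260 − 0) = -0.0003462
Steepest decrease is along −∇f = (+0.0003256 E, +0.0003462 N) → northeast.

NE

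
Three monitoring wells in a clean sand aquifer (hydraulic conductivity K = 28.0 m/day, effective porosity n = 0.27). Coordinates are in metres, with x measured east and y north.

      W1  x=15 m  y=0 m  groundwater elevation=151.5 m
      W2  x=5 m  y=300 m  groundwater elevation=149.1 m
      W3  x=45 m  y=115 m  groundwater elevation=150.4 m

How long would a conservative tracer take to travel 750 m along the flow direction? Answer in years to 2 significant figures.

Taking W1 as reference: W2−W1 = (-10, 300, -2.4); W3−W1 = (30, 115, -1.1).
Solve a·Δx + b·Δy = Δh: det = (-10)·115 − 30·300 = -10150.
∂h/∂x = [(-2.4)·115 − (-1.1)·300] / -10150 = -0.005320
∂h/∂y = [(-10)·(-1.1) − 30·(-2.4)] / -10150 = -0.008177
|∇h| = √(-0.005320² + -0.008177²) = 0.009755
Seepage velocity v = K·i/n = 28.0 × 0.009755 / 0.27 = 1.012 m/day.
t = 750 / 1.012 = 741.1 days = 2.03 years.

2.0 years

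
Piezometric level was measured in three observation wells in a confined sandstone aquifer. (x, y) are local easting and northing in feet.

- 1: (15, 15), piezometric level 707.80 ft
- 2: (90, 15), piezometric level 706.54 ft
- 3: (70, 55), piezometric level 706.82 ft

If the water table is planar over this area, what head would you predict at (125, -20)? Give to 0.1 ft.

706.0 ft

Three-point gradient (reference 1): Δ to 2 = (75, 0, -1.26), Δ to 3 = (55, 40, -0.98).
∂h/∂x = -0.01680, ∂h/∂y = -0.001400 (det = 3000).
h(125, -20) = 707.80 + (-0.01680)·(110) + (-0.001400)·(-35) = 707.80 -1.848 +0.049 = 706.001 ft.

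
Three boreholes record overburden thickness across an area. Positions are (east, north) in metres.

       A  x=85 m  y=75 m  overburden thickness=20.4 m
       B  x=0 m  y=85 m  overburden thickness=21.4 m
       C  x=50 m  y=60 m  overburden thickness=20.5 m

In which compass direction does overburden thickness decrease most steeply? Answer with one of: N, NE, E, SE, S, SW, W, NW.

SE

Differences from A: to B (Δx, Δy, Δh) = (-85, 10, +1.0); to C = (-35, -15, +0.1).
Solve a·Δx + b·Δy = Δd: det = (-85)·(-15) − (-35)·10 = 1625.
∂d/∂x = [(+1.0)·(-15) − (+0.1)·10] / 1625 = -0.009846
∂d/∂y = [(-85)·(+0.1) − (-35)·(+1.0)] / 1625 = +0.01631
Steepest decrease is along −∇f = (+0.009846 E, -0.01631 N) → southeast.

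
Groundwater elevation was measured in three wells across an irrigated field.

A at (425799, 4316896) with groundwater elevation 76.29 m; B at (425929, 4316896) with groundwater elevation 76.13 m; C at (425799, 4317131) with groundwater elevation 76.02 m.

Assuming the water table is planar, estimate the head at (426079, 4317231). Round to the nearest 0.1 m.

∂h/∂x = (76.13 − 76.29) / (425929 − 425799) = -0.001231
∂h/∂y = (76.02 − 76.29) / (4317131 − 4316896) = -0.001149
h(426079, 4317231) = 76.29 + (-0.001231)·(280) + (-0.001149)·(335) = 76.29 -0.345 -0.385 = 75.560 m.

75.6 m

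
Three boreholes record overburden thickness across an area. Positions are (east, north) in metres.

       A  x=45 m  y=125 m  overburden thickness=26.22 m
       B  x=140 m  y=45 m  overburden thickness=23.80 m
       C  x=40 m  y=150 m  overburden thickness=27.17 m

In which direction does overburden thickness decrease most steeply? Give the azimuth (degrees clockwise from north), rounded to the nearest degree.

191°

Differences from A: to B (Δx, Δy, Δh) = (95, -80, -2.42); to C = (-5, 25, +0.95).
Solve a·Δx + b·Δy = Δd: det = 95·25 − (-5)·(-80) = 1975.
∂d/∂x = [(-2.42)·25 − (+0.95)·(-80)] / 1975 = +0.007848
∂d/∂y = [95·(+0.95) − (-5)·(-2.42)] / 1975 = +0.03957
Steepest decrease is along −∇f: components (-0.007848 E, -0.03957 N).
Azimuth = atan2(-0.007848, -0.03957) = 191.2° ≈ 191°.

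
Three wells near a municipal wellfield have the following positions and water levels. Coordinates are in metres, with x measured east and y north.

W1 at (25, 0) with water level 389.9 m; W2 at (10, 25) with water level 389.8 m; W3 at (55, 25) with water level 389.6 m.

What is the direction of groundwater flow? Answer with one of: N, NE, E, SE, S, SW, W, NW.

NE

With h = a·x + b·y + c and W1 as origin, the differences give:
  (-15)·a + 25·b = -0.1
  30·a + 25·b = -0.3
Eliminate b (×25 and ×25, subtract): -1125·a = 5.00 → a = ∂h/∂x = -0.004444
Back-substitute: b = ∂h/∂y = -0.006667.
Flow = −∇h = (+0.004444 east, +0.006667 north), which points northeast.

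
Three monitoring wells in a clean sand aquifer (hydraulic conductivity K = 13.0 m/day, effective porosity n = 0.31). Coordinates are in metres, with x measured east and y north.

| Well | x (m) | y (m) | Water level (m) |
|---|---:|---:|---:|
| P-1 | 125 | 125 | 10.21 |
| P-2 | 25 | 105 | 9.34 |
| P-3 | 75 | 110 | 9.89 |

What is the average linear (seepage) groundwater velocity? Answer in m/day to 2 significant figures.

With h = a·x + b·y + c and P-1 as origin, the differences give:
  (-100)·a + (-20)·b = -0.87
  (-50)·a + (-15)·b = -0.32
Eliminate b (×(-15) and ×(-20), subtract): 500·a = 6.650 → a = ∂h/∂x = +0.01330
Back-substitute: b = ∂h/∂y = -0.02300.
|∇h| = √(0.01330² + -0.02300²) = 0.02657
Seepage velocity v = K·i/n = 13.0 × 0.02657 / 0.31 = 1.114 m/day.

1.1 m/day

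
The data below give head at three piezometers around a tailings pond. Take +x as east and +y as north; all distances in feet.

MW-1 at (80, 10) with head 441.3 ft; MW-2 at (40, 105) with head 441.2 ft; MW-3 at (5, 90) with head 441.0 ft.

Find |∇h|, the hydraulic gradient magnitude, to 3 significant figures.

0.00535

Three-point gradient (reference MW-1): Δ to MW-2 = (-40, 95, -0.1), Δ to MW-3 = (-75, 80, -0.3).
∂h/∂x = +0.005223, ∂h/∂y = +0.001146 (det = 3925).
|∇h| = √(0.005223² + 0.001146²) = 0.005347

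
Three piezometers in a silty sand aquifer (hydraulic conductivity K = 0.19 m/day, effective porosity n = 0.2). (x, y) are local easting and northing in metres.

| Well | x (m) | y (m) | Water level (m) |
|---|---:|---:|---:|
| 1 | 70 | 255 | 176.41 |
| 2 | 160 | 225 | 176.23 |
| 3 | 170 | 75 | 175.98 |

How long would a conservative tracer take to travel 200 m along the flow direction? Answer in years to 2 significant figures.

270 years

Differences from 1: to 2 (Δx, Δy, Δh) = (90, -30, -0.18); to 3 = (100, -180, -0.43).
Determinant of the coordinate differences = 90·(-180) − 100·(-30) = -13200.
∂h/∂x = [(-0.18)·(-180) − (-0.43)·(-30)] / -13200 = -0.001477
∂h/∂y = [90·(-0.43) − 100·(-0.18)] / -13200 = +0.001568
|∇h| = √(-0.001477² + 0.001568²) = 0.002154
Seepage velocity v = K·i/n = 0.19 × 0.002154 / 0.2 = 0.002046 m/day.
t = 200 / 0.002046 = 9.775e+04 days = 268 years.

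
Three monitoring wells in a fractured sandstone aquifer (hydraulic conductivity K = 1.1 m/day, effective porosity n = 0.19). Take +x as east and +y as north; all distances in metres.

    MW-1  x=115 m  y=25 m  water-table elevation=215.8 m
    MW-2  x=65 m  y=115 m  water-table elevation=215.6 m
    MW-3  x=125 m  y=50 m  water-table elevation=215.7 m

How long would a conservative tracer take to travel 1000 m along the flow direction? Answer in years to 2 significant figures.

130 years

Differences from MW-1: to MW-2 (Δx, Δy, Δh) = (-50, 90, -0.2); to MW-3 = (10, 25, -0.1).
Determinant of the coordinate differences = (-50)·25 − 10·90 = -2150.
∂h/∂x = [(-0.2)·25 − (-0.1)·90] / -2150 = -0.001860
∂h/∂y = [(-50)·(-0.1) − 10·(-0.2)] / -2150 = -0.003256
|∇h| = √(-0.001860² + -0.003256²) = 0.00375
Seepage velocity v = K·i/n = 1.1 × 0.00375 / 0.19 = 0.02171 m/day.
t = 1000 / 0.02171 = 4.606e+04 days = 126 years.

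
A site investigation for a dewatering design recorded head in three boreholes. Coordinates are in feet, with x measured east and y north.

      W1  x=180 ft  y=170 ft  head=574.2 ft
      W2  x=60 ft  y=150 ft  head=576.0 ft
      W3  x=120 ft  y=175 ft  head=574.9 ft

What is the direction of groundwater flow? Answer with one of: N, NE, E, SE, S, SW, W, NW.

NE

With h = a·x + b·y + c and W1 as origin, the differences give:
  (-120)·a + (-20)·b = +1.8
  (-60)·a + 5·b = +0.7
Eliminate b (×5 and ×(-20), subtract): -1800·a = 23.00 → a = ∂h/∂x = -0.01278
Back-substitute: b = ∂h/∂y = -0.01333.
Flow = −∇h = (+0.01278 east, +0.01333 north), which points northeast.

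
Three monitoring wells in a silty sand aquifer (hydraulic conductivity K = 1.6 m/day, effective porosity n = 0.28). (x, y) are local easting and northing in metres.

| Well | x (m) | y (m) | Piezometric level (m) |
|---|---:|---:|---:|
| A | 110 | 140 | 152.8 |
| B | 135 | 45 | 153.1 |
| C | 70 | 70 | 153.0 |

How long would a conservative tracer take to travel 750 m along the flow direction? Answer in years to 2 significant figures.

120 years

With h = a·x + b·y + c and A as origin, the differences give:
  25·a + (-95)·b = +0.3
  (-40)·a + (-70)·b = +0.2
Eliminate b (×(-70) and ×(-95), subtract): -5550·a = -2.00 → a = ∂h/∂x = +0.0003604
Back-substitute: b = ∂h/∂y = -0.003063.
|∇h| = √(0.0003604² + -0.003063²) = 0.003084
Seepage velocity v = K·i/n = 1.6 × 0.003084 / 0.28 = 0.01762 m/day.
t = 750 / 0.01762 = 4.257e+04 days = 117 years.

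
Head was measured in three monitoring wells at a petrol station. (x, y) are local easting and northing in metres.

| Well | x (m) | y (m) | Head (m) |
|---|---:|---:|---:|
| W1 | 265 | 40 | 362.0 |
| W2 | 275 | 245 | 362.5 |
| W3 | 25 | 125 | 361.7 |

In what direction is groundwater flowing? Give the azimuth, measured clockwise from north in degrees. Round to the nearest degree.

Three-point gradient (reference W1): Δ to W2 = (10, 205, +0.5), Δ to W3 = (-240, 85, -0.3).
∂h/∂x = +0.002078, ∂h/∂y = +0.002338 (det = 50050).
Flow direction (−∇h) has components (-0.002078 E, -0.002338 N).
Azimuth = atan2(E, N) = atan2(-0.002078, -0.002338) = 221.6° ≈ 222°.

222°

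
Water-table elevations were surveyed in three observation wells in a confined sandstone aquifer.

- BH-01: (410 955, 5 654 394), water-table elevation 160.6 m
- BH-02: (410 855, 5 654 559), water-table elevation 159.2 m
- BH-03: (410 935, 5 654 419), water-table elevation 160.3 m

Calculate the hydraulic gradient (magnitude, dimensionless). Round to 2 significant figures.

0.018

Taking BH-01 as reference: BH-02−BH-01 = (-100, 165, -1.4); BH-03−BH-01 = (-20, 25, -0.3).
Determinant of the coordinate differences = (-100)·25 − (-20)·165 = 800.
∂h/∂x = [(-1.4)·25 − (-0.3)·165] / 800 = +0.01812
∂h/∂y = [(-100)·(-0.3) − (-20)·(-1.4)] / 800 = +0.002500
|∇h| = √(0.01812² + 0.002500²) = 0.01829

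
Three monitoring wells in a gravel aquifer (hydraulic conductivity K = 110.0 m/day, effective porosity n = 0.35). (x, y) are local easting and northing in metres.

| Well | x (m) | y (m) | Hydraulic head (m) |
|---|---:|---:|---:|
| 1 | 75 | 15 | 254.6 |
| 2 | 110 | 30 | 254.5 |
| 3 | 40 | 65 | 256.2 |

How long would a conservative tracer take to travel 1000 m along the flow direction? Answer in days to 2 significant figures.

With h = a·x + b·y + c and 1 as origin, the differences give:
  35·a + 15·b = -0.1
  (-35)·a + 50·b = +1.6
Eliminate b (×50 and ×15, subtract): 2275·a = -29.00 → a = ∂h/∂x = -0.01275
Back-substitute: b = ∂h/∂y = +0.02308.
|∇h| = √(-0.01275² + 0.02308²) = 0.02637
Seepage velocity v = K·i/n = 110.0 × 0.02637 / 0.35 = 8.288 m/day.
t = 1000 / 8.288 = 120.7 days.

120 days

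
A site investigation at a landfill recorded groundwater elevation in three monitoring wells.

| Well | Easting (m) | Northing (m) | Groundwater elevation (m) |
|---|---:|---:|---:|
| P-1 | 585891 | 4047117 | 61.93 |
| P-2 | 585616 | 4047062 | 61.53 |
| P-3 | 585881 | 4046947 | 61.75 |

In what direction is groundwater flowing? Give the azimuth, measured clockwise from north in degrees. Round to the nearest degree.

232°

Differences from P-1: to P-2 (Δx, Δy, Δh) = (-275, -55, -0.40); to P-3 = (-10, -170, -0.18).
Determinant of the coordinate differences = (-275)·(-170) − (-10)·(-55) = 46200.
∂h/∂x = [(-0.40)·(-170) − (-0.18)·(-55)] / 46200 = +0.001258
∂h/∂y = [(-275)·(-0.18) − (-10)·(-0.40)] / 46200 = +0.0009848
Flow direction (−∇h) has components (-0.001258 E, -0.0009848 N).
Azimuth = atan2(E, N) = atan2(-0.001258, -0.0009848) = 231.9° ≈ 232°.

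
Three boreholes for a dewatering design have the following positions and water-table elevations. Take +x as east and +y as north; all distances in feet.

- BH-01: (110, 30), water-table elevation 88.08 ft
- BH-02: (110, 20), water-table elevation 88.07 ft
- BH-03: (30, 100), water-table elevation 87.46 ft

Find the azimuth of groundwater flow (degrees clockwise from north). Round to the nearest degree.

263°

With h = a·x + b·y + c and BH-01 as origin, the differences give:
  0·a + (-10)·b = -0.01
  (-80)·a + 70·b = -0.62
Eliminate b (×70 and ×(-10), subtract): -800·a = -6.900 → a = ∂h/∂x = +0.008625
Back-substitute: b = ∂h/∂y = +0.001000.
Flow direction (−∇h) has components (-0.008625 E, -0.001000 N).
Azimuth = atan2(E, N) = atan2(-0.008625, -0.001000) = 263.4° ≈ 263°.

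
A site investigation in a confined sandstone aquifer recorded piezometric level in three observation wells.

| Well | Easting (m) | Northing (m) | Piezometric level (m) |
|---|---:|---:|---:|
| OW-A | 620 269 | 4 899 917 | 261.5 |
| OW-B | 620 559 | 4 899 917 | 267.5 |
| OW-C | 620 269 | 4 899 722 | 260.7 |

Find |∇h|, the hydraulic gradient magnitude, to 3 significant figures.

0.0211

∂h/∂x = (267.5 − 261.5) / (620559 − 620269) = +0.02069
∂h/∂y = (260.7 − 261.5) / (4899722 − 4899917) = +0.004103
|∇h| = √(0.02069² + 0.004103²) = 0.02109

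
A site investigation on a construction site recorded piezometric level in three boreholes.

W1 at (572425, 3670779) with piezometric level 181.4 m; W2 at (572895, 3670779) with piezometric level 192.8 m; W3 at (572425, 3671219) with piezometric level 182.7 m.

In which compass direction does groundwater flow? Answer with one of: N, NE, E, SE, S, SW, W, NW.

∂h/∂x = (192.8 − 181.4) / (572895 − 572425) = +0.02426
∂h/∂y = (182.7 − 181.4) / (3671219 − 3670779) = +0.002955
Flow = −∇h = (-0.02426 east, -0.002955 north), which points west.

W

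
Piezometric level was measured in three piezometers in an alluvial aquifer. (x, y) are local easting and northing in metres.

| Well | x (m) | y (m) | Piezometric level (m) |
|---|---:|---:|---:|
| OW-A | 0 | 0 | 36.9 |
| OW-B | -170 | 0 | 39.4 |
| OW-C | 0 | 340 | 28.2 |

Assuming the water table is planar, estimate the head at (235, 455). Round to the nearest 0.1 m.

21.8 m

∂h/∂x = (39.4 − 36.9) / (-170 − 0) = -0.01471
∂h/∂y = (28.2 − 36.9) / (340 − 0) = -0.02559
h(235, 455) = 36.9 + (-0.01471)·(235) + (-0.02559)·(455) = 36.9 -3.456 -11.643 = 21.801 m.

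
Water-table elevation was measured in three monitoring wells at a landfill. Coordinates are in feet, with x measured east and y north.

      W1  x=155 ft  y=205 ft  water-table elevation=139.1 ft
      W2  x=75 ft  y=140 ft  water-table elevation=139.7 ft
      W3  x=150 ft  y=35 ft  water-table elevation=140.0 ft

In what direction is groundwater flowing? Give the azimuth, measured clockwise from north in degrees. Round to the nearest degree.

032°

Taking W1 as reference: W2−W1 = (-80, -65, +0.6); W3−W1 = (-5, -170, +0.9).
Determinant of the coordinate differences = (-80)·(-170) − (-5)·(-65) = 13275.
∂h/∂x = [(+0.6)·(-170) − (+0.9)·(-65)] / 13275 = -0.003277
∂h/∂y = [(-80)·(+0.9) − (-5)·(+0.6)] / 13275 = -0.005198
Flow direction (−∇h) has components (+0.003277 E, +0.005198 N).
Azimuth = atan2(E, N) = atan2(+0.003277, +0.005198) = 32.2° ≈ 032°.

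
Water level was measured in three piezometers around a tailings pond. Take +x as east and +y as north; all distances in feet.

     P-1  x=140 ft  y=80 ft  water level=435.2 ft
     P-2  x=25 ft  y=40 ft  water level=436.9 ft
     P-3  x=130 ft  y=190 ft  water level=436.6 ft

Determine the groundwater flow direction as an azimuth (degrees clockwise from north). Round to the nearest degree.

Taking P-1 as reference: P-2−P-1 = (-115, -40, +1.7); P-3−P-1 = (-10, 110, +1.4).
Determinant of the coordinate differences = (-115)·110 − (-10)·(-40) = -13050.
∂h/∂x = [(+1.7)·110 − (+1.4)·(-40)] / -13050 = -0.01862
∂h/∂y = [(-115)·(+1.4) − (-10)·(+1.7)] / -13050 = +0.01103
Flow direction (−∇h) has components (+0.01862 E, -0.01103 N).
Azimuth = atan2(E, N) = atan2(+0.01862, -0.01103) = 120.7° ≈ 121°.

121°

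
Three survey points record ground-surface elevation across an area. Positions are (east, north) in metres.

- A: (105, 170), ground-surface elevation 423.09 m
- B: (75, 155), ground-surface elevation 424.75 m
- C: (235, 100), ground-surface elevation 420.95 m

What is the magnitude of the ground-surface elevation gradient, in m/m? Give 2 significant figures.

Taking A as reference: B−A = (-30, -15, +1.66); C−A = (130, -70, -2.14).
Solve a·Δx + b·Δy = Δz: det = (-30)·(-70) − 130·(-15) = 4050.
∂z/∂x = [(+1.66)·(-70) − (-2.14)·(-15)] / 4050 = -0.03662
∂z/∂y = [(-30)·(-2.14) − 130·(+1.66)] / 4050 = -0.03743
|∇f| = √(-0.03662² + -0.03743²) = 0.05236 m/m

0.052 m/m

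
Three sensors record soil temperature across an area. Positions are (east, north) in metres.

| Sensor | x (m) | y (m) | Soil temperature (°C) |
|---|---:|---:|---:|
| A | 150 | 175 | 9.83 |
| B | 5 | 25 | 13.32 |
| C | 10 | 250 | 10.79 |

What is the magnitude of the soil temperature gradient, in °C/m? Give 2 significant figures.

Taking A as reference: B−A = (-145, -150, +3.49); C−A = (-140, 75, +0.96).
Determinant of the coordinate differences = (-145)·75 − (-140)·(-150) = -31875.
∂T/∂x = [(+3.49)·75 − (+0.96)·(-150)] / -31875 = -0.01273
∂T/∂y = [(-145)·(+0.96) − (-140)·(+3.49)] / -31875 = -0.01096
|∇f| = √(-0.01273² + -0.01096²) = 0.0168 °C/m

0.017 °C/m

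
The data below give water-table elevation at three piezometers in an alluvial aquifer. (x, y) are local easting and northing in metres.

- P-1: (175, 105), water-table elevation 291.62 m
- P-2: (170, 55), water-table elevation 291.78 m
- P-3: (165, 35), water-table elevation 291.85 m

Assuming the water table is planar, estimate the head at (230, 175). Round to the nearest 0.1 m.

Taking P-1 as reference: P-2−P-1 = (-5, -50, +0.16); P-3−P-1 = (-10, -70, +0.23).
Determinant of the coordinate differences = (-5)·(-70) − (-10)·(-50) = -150.
∂h/∂x = [(+0.16)·(-70) − (+0.23)·(-50)] / -150 = -0.002000
∂h/∂y = [(-5)·(+0.23) − (-10)·(+0.16)] / -150 = -0.003000
h(230, 175) = 291.62 + (-0.002000)·(55) + (-0.003000)·(70) = 291.62 -0.110 -0.210 = 291.300 m.

291.3 m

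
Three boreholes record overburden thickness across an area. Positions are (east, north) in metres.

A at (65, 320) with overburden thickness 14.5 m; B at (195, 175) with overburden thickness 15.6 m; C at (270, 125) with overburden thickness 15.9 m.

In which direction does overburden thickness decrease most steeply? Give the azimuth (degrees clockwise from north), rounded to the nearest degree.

015°

Taking A as reference: B−A = (130, -145, +1.1); C−A = (205, -195, +1.4).
Determinant of the coordinate differences = 130·(-195) − 205·(-145) = 4375.
∂d/∂x = [(+1.1)·(-195) − (+1.4)·(-145)] / 4375 = -0.002629
∂d/∂y = [130·(+1.4) − 205·(+1.1)] / 4375 = -0.009943
Steepest decrease is along −∇f: components (+0.002629 E, +0.009943 N).
Azimuth = atan2(+0.002629, +0.009943) = 14.8° ≈ 015°.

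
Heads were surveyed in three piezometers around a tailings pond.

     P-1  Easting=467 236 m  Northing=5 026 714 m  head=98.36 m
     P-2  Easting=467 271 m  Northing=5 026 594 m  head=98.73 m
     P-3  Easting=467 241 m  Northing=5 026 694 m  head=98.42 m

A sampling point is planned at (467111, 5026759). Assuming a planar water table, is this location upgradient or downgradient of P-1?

downgradient

Differences from P-1: to P-2 (Δx, Δy, Δh) = (35, -120, +0.37); to P-3 = (5, -20, +0.06).
Solve a·Δx + b·Δy = Δh: det = 35·(-20) − 5·(-120) = -100.
∂h/∂x = [(+0.37)·(-20) − (+0.06)·(-120)] / -100 = +0.002000
∂h/∂y = [35·(+0.06) − 5·(+0.37)] / -100 = -0.002500
Head at (467111, 5026759) = 98.36 + (+0.002000)·(-125) + (-0.002500)·(45) = 98.00 m.
That is lower than the 98.36 m at P-1, so the point is downgradient.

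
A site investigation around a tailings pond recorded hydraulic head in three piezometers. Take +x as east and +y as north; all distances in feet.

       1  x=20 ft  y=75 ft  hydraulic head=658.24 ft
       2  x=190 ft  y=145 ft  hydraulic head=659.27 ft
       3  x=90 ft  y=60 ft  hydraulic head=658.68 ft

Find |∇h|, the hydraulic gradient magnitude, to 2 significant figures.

0.0062

With h = a·x + b·y + c and 1 as origin, the differences give:
  170·a + 70·b = +1.03
  70·a + (-15)·b = +0.44
Eliminate b (×(-15) and ×70, subtract): -7450·a = -46.250 → a = ∂h/∂x = +0.006208
Back-substitute: b = ∂h/∂y = -0.0003624.
|∇h| = √(0.006208² + -0.0003624²) = 0.006219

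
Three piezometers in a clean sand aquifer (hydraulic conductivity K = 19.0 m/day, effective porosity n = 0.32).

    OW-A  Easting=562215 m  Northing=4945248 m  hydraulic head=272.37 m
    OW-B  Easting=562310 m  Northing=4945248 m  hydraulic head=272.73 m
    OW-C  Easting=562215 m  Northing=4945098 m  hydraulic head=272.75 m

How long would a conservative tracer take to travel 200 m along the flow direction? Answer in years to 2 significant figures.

2.0 years

∂h/∂x = (272.73 − 272.37) / (562310 − 562215) = +0.003789
∂h/∂y = (272.75 − 272.37) / (4945098 − 4945248) = -0.002533
|∇h| = √(0.003789² + -0.002533²) = 0.004558
Seepage velocity v = K·i/n = 19.0 × 0.004558 / 0.32 = 0.2706 m/day.
t = 200 / 0.2706 = 739.1 days = 2.02 years.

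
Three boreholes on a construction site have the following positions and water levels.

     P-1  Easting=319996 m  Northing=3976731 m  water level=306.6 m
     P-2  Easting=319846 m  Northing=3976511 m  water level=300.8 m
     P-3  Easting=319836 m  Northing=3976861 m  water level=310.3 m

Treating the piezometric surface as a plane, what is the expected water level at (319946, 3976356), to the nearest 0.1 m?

With h = a·x + b·y + c and P-1 as origin, the differences give:
  (-150)·a + (-220)·b = -5.8
  (-160)·a + 130·b = +3.7
Eliminate b (×130 and ×(-220), subtract): -54700·a = 60.00 → a = ∂h/∂x = -0.001097
Back-substitute: b = ∂h/∂y = +0.02711.
h(319946, 3976356) = 306.6 + (-0.001097)·(-50) + (+0.02711)·(-375) = 306.6 +0.055 -10.167 = 296.488 m.

296.5 m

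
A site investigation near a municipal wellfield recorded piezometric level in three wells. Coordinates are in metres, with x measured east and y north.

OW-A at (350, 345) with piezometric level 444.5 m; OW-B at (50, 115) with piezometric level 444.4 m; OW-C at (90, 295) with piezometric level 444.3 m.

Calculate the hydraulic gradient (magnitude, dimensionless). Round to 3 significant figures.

With h = a·x + b·y + c and OW-A as origin, the differences give:
  (-300)·a + (-230)·b = -0.1
  (-260)·a + (-50)·b = -0.2
Eliminate b (×(-50) and ×(-230), subtract): -44800·a = -41.00 → a = ∂h/∂x = +0.0009152
Back-substitute: b = ∂h/∂y = -0.0007589.
|∇h| = √(0.0009152² + -0.0007589²) = 0.001189

0.00119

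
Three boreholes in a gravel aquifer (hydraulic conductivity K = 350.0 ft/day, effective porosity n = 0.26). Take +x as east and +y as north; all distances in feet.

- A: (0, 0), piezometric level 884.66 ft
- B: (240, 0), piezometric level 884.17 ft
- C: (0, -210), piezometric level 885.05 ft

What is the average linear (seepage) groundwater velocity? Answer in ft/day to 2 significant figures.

3.7 ft/day

∂h/∂x = (884.17 − 884.66) / (240 − 0) = -0.002042
∂h/∂y = (885.05 − 884.66) / (-210 − 0) = -0.001857
|∇h| = √(-0.002042² + -0.001857²) = 0.00276
Seepage velocity v = K·i/n = 350.0 × 0.00276 / 0.26 = 3.715 ft/day.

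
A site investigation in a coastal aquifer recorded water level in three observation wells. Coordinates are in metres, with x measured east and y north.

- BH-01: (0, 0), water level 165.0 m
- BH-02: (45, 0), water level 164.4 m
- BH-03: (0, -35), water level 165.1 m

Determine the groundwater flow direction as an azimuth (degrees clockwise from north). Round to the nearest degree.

∂h/∂x = (164.4 − 165.0) / (45 − 0) = -0.01333
∂h/∂y = (165.1 − 165.0) / (-35 − 0) = -0.002857
Flow direction (−∇h) has components (+0.01333 E, +0.002857 N).
Azimuth = atan2(E, N) = atan2(+0.01333, +0.002857) = 77.9° ≈ 078°.

078°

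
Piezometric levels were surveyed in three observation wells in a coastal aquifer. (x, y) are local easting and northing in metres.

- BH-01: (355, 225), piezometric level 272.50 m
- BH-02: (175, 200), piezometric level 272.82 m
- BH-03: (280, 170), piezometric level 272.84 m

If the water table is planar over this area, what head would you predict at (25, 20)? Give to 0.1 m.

Taking BH-01 as reference: BH-02−BH-01 = (-180, -25, +0.32); BH-03−BH-01 = (-75, -55, +0.34).
Solve a·Δx + b·Δy = Δh: det = (-180)·(-55) − (-75)·(-25) = 8025.
∂h/∂x = [(+0.32)·(-55) − (+0.34)·(-25)] / 8025 = -0.001134
∂h/∂y = [(-180)·(+0.34) − (-75)·(+0.32)] / 8025 = -0.004636
h(25, 20) = 272.50 + (-0.001134)·(-330) + (-0.004636)·(-205) = 272.50 +0.374 +0.950 = 273.824 m.

273.8 m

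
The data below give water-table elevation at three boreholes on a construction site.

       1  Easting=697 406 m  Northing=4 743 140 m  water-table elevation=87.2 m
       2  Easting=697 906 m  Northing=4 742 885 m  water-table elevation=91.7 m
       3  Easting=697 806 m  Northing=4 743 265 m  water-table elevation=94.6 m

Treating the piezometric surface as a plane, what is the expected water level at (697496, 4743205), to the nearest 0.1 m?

Differences from 1: to 2 (Δx, Δy, Δh) = (500, -255, +4.5); to 3 = (400, 125, +7.4).
Determinant of the coordinate differences = 500·125 − 400·(-255) = 164500.
∂h/∂x = [(+4.5)·125 − (+7.4)·(-255)] / 164500 = +0.01489
∂h/∂y = [500·(+7.4) − 400·(+4.5)] / 164500 = +0.01155
h(697496, 4743205) = 87.2 + (+0.01489)·(90) + (+0.01155)·(65) = 87.2 +1.340 +0.751 = 89.291 m.

89.3 m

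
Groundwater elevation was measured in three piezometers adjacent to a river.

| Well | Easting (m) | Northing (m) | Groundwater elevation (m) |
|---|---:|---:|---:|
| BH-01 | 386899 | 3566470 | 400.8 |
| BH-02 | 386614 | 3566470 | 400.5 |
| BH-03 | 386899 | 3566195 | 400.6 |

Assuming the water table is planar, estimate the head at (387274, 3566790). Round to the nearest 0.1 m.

∂h/∂x = (400.5 − 400.8) / (386614 − 386899) = +0.001053
∂h/∂y = (400.6 − 400.8) / (3566195 − 3566470) = +0.0007273
h(387274, 3566790) = 400.8 + (+0.001053)·(375) + (+0.0007273)·(320) = 400.8 +0.395 +0.233 = 401.427 m.

401.4 m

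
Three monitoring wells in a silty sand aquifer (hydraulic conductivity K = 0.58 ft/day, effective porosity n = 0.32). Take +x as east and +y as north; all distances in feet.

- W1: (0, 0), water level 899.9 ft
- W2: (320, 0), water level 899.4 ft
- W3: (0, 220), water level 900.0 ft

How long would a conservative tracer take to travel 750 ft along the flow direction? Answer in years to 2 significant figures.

700 years

∂h/∂x = (899.4 − 899.9) / (320 − 0) = -0.001563
∂h/∂y = (900.0 − 899.9) / (220 − 0) = +0.0004545
|∇h| = √(-0.001563² + 0.0004545²) = 0.001628
Seepage velocity v = K·i/n = 0.58 × 0.001628 / 0.32 = 0.002951 ft/day.
t = 750 / 0.002951 = 2.542e+05 days = 696 years.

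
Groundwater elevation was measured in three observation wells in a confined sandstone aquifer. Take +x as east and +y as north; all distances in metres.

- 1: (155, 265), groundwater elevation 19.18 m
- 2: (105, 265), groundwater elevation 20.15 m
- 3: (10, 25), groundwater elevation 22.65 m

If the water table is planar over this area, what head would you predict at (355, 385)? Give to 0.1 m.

Three-point gradient (reference 1): Δ to 2 = (-50, 0, +0.97), Δ to 3 = (-145, -240, +3.47).
∂h/∂x = -0.01940, ∂h/∂y = -0.002738 (det = 12000).
h(355, 385) = 19.18 + (-0.01940)·(200) + (-0.002738)·(120) = 19.18 -3.880 -0.329 = 14.972 m.

15.0 m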